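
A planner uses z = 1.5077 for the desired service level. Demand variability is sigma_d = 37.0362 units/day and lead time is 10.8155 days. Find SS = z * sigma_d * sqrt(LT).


sqrt(LT) = sqrt(10.8155) = 3.2887
SS = 1.5077 * 37.0362 * 3.2887 = 183.6389

183.6389 units


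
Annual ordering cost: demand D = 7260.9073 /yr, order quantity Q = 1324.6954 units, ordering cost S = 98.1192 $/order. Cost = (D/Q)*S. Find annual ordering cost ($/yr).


Number of orders = D/Q = 5.4812
Cost = 5.4812 * 98.1192 = 537.8100

537.8100 $/yr


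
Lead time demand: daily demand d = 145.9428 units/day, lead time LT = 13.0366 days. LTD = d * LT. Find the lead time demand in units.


LTD = 145.9428 * 13.0366 = 1902.5979

1902.5979 units


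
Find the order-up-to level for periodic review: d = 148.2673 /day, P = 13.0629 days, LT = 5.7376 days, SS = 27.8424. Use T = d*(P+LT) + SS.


P + LT = 18.8005
d*(P+LT) = 148.2673 * 18.8005 = 2787.4994
T = 2787.4994 + 27.8424 = 2815.3418

2815.3418 units


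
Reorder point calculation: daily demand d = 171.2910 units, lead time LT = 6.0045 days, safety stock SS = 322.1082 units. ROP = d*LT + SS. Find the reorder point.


d*LT = 171.2910 * 6.0045 = 1028.5168
ROP = 1028.5168 + 322.1082 = 1350.6250

1350.6250 units


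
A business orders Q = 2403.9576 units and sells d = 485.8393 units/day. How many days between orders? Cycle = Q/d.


Cycle = 2403.9576 / 485.8393 = 4.9481

4.9481 days


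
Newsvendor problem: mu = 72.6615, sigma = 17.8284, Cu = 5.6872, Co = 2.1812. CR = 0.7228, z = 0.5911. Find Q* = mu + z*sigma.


CR = Cu/(Cu+Co) = 5.6872/(5.6872+2.1812) = 0.7228
z = 0.5911
Q* = 72.6615 + 0.5911 * 17.8284 = 83.1999

83.1999 units


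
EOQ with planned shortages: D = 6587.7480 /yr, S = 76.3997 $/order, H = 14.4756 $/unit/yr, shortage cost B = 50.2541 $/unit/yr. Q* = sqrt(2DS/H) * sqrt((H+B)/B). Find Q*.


sqrt(2DS/H) = 263.7005
sqrt((H+B)/B) = 1.1349
Q* = 263.7005 * 1.1349 = 299.2796

299.2796 units


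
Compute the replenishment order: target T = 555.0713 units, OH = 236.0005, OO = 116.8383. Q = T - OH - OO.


Inventory position = OH + OO = 236.0005 + 116.8383 = 352.8388
Q = 555.0713 - 352.8388 = 202.2325

202.2325 units


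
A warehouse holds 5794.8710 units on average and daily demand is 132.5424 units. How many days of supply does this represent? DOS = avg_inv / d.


DOS = 5794.8710 / 132.5424 = 43.7209

43.7209 days


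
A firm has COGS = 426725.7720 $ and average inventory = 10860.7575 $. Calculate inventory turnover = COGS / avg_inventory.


Turnover = 426725.7720 / 10860.7575 = 39.2906

39.2906


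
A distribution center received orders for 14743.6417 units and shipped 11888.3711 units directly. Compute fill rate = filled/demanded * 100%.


FR = 11888.3711 / 14743.6417 * 100 = 80.6339

80.6339%


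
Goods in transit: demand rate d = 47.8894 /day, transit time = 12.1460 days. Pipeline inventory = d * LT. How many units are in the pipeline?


Pipeline = 47.8894 * 12.1460 = 581.6647

581.6647 units


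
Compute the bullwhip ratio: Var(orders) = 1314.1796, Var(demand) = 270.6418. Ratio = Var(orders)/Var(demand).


BW = 1314.1796 / 270.6418 = 4.8558

4.8558


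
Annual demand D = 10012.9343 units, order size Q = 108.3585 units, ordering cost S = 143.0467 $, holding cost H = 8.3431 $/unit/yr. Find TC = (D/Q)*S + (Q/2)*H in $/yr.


Ordering cost = D*S/Q = 13218.3189
Holding cost = Q*H/2 = 452.0229
TC = 13218.3189 + 452.0229 = 13670.3418

13670.3418 $/yr


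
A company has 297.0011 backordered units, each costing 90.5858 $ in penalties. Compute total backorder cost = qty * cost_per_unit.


Total = 297.0011 * 90.5858 = 26904.0822

26904.0822 $


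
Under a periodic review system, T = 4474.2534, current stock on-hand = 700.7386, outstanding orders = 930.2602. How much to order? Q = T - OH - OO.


Inventory position = OH + OO = 700.7386 + 930.2602 = 1630.9988
Q = 4474.2534 - 1630.9988 = 2843.2546

2843.2546 units


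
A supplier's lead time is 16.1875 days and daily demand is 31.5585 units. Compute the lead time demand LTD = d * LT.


LTD = 31.5585 * 16.1875 = 510.8532

510.8532 units


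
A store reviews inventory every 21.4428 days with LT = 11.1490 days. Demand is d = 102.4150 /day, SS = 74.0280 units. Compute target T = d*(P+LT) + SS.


P + LT = 32.5918
d*(P+LT) = 102.4150 * 32.5918 = 3337.8892
T = 3337.8892 + 74.0280 = 3411.9172

3411.9172 units


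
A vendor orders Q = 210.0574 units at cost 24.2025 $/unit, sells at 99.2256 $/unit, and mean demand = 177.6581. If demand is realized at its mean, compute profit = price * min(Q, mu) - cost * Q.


Sales at mu = min(210.0574, 177.6581) = 177.6581
Revenue = 99.2256 * 177.6581 = 17628.2316
Total cost = 24.2025 * 210.0574 = 5083.9142
Profit = 17628.2316 - 5083.9142 = 12544.3173

12544.3173 $


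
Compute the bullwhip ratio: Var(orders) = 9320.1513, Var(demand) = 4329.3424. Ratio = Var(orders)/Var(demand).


BW = 9320.1513 / 4329.3424 = 2.1528

2.1528


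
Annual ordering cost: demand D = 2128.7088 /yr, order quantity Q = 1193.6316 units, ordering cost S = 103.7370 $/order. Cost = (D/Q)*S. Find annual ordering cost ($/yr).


Number of orders = D/Q = 1.7834
Cost = 1.7834 * 103.7370 = 185.0034

185.0034 $/yr


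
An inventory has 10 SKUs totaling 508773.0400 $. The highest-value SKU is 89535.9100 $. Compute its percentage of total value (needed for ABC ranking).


Top item = 89535.9100
Total = 508773.0400
Percentage = 89535.9100 / 508773.0400 * 100 = 17.5984

17.5984%


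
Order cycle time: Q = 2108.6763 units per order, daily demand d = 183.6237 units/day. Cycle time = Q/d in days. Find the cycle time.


Cycle = 2108.6763 / 183.6237 = 11.4837

11.4837 days


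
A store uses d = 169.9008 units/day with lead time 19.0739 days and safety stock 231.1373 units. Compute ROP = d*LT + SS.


d*LT = 169.9008 * 19.0739 = 3240.6709
ROP = 3240.6709 + 231.1373 = 3471.8082

3471.8082 units


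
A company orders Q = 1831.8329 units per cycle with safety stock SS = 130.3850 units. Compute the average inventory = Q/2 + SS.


Q/2 = 915.9165
Avg = 915.9165 + 130.3850 = 1046.3014

1046.3014 units


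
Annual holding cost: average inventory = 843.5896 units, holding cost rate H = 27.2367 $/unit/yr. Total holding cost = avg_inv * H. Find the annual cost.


Cost = 843.5896 * 27.2367 = 22976.5969

22976.5969 $/yr


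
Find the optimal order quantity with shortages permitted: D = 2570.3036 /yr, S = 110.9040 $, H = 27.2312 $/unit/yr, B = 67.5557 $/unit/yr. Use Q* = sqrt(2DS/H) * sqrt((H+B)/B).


sqrt(2DS/H) = 144.6930
sqrt((H+B)/B) = 1.1845
Q* = 144.6930 * 1.1845 = 171.3920

171.3920 units


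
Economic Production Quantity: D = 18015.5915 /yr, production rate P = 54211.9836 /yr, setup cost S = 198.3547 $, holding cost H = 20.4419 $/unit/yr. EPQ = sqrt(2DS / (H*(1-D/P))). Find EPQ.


1 - D/P = 1 - 0.3323 = 0.6677
H*(1-D/P) = 13.6487
2DS = 7146954.4946
EPQ = sqrt(523636.3316) = 723.6272

723.6272 units


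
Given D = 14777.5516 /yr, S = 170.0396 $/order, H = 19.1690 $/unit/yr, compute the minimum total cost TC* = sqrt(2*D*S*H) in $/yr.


2*D*S*H = 96334536.5052
TC* = sqrt(96334536.5052) = 9815.0159

9815.0159 $/yr


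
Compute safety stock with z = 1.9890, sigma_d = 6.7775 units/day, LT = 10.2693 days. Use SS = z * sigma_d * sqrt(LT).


sqrt(LT) = sqrt(10.2693) = 3.2046
SS = 1.9890 * 6.7775 * 3.2046 = 43.1991

43.1991 units


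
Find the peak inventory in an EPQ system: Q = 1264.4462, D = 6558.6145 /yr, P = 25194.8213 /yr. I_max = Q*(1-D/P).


D/P = 0.2603
1 - D/P = 0.7397
I_max = 1264.4462 * 0.7397 = 935.2907

935.2907 units


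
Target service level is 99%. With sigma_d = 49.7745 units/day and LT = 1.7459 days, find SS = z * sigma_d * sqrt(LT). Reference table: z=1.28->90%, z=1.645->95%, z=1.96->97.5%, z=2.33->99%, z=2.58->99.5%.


From the table, SL = 99% corresponds to z = 2.33
sqrt(LT) = sqrt(1.7459) = 1.3213
SS = 2.33 * 49.7745 * 1.3213 = 153.2401

153.2401 units


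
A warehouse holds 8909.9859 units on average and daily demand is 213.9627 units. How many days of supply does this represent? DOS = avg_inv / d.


DOS = 8909.9859 / 213.9627 = 41.6427

41.6427 days


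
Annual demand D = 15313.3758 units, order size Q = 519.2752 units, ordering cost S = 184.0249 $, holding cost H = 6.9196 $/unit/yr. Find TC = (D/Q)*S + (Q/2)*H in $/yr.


Ordering cost = D*S/Q = 5426.8766
Holding cost = Q*H/2 = 1796.5883
TC = 5426.8766 + 1796.5883 = 7223.4650

7223.4650 $/yr


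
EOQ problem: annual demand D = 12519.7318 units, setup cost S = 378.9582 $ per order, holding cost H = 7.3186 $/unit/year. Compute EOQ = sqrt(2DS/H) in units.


2*D*S = 2 * 12519.7318 * 378.9582 = 9488910.0548
2*D*S/H = 1296547.1613
EOQ = sqrt(1296547.1613) = 1138.6602

1138.6602 units


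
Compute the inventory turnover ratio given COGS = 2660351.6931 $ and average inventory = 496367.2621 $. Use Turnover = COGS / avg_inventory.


Turnover = 2660351.6931 / 496367.2621 = 5.3596

5.3596


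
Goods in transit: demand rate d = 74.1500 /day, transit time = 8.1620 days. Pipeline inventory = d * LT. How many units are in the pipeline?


Pipeline = 74.1500 * 8.1620 = 605.2123

605.2123 units


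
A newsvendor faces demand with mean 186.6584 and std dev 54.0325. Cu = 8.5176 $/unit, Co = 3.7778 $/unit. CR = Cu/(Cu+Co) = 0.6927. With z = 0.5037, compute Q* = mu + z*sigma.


CR = Cu/(Cu+Co) = 8.5176/(8.5176+3.7778) = 0.6927
z = 0.5037
Q* = 186.6584 + 0.5037 * 54.0325 = 213.8746

213.8746 units


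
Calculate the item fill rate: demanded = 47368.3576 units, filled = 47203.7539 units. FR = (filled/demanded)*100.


FR = 47203.7539 / 47368.3576 * 100 = 99.6525

99.6525%


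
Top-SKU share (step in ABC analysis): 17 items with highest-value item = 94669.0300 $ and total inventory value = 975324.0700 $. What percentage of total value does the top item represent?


Top item = 94669.0300
Total = 975324.0700
Percentage = 94669.0300 / 975324.0700 * 100 = 9.7064

9.7064%


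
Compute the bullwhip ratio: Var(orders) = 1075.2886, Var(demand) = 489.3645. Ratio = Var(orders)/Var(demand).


BW = 1075.2886 / 489.3645 = 2.1973

2.1973


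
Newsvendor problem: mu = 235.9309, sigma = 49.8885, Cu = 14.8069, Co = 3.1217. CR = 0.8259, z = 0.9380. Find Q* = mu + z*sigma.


CR = Cu/(Cu+Co) = 14.8069/(14.8069+3.1217) = 0.8259
z = 0.9380
Q* = 235.9309 + 0.9380 * 49.8885 = 282.7263

282.7263 units


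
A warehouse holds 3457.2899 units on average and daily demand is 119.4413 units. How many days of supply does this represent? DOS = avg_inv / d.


DOS = 3457.2899 / 119.4413 = 28.9455

28.9455 days


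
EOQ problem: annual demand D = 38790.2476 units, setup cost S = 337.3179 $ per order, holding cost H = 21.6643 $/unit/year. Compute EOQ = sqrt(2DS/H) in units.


2*D*S = 2 * 38790.2476 * 337.3179 = 26169289.7218
2*D*S/H = 1207945.3166
EOQ = sqrt(1207945.3166) = 1099.0657

1099.0657 units


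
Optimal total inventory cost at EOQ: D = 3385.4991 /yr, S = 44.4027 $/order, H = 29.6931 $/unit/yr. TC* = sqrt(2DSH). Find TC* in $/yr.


2*D*S*H = 8927248.3836
TC* = sqrt(8927248.3836) = 2987.8501

2987.8501 $/yr


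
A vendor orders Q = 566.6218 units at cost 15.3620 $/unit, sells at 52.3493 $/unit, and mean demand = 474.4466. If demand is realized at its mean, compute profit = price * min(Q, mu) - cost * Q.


Sales at mu = min(566.6218, 474.4466) = 474.4466
Revenue = 52.3493 * 474.4466 = 24836.9474
Total cost = 15.3620 * 566.6218 = 8704.4441
Profit = 24836.9474 - 8704.4441 = 16132.5033

16132.5033 $


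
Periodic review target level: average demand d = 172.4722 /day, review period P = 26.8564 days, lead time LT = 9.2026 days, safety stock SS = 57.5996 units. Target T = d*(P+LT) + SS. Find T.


P + LT = 36.0590
d*(P+LT) = 172.4722 * 36.0590 = 6219.1751
T = 6219.1751 + 57.5996 = 6276.7747

6276.7747 units


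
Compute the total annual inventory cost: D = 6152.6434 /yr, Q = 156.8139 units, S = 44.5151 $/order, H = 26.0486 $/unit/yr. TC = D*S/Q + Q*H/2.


Ordering cost = D*S/Q = 1746.5642
Holding cost = Q*H/2 = 2042.3913
TC = 1746.5642 + 2042.3913 = 3788.9554

3788.9554 $/yr


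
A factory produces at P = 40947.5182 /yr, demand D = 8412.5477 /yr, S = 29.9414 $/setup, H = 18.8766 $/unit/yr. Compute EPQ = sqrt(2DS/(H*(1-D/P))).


1 - D/P = 1 - 0.2054 = 0.7946
H*(1-D/P) = 14.9985
2DS = 503766.9114
EPQ = sqrt(33587.9140) = 183.2701

183.2701 units


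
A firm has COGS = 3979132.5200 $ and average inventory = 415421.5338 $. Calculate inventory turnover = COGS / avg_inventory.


Turnover = 3979132.5200 / 415421.5338 = 9.5785

9.5785


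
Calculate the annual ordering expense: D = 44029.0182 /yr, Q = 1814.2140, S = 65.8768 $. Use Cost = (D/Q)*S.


Number of orders = D/Q = 24.2689
Cost = 24.2689 * 65.8768 = 1598.7589

1598.7589 $/yr


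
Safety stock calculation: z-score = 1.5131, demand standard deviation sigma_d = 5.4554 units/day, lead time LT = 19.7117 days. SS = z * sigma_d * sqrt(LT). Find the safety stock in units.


sqrt(LT) = sqrt(19.7117) = 4.4398
SS = 1.5131 * 5.4554 * 4.4398 = 36.6485

36.6485 units


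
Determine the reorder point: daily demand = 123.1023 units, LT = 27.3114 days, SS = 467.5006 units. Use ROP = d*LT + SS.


d*LT = 123.1023 * 27.3114 = 3362.0962
ROP = 3362.0962 + 467.5006 = 3829.5968

3829.5968 units


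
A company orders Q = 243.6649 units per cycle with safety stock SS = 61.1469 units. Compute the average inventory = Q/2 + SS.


Q/2 = 121.8324
Avg = 121.8324 + 61.1469 = 182.9794

182.9794 units


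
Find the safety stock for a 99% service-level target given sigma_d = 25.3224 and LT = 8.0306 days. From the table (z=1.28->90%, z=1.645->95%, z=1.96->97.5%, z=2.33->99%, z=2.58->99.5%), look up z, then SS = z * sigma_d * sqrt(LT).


From the table, SL = 99% corresponds to z = 2.33
sqrt(LT) = sqrt(8.0306) = 2.8338
SS = 2.33 * 25.3224 * 2.8338 = 167.1994

167.1994 units


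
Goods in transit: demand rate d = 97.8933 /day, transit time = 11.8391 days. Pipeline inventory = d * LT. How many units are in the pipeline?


Pipeline = 97.8933 * 11.8391 = 1158.9686

1158.9686 units


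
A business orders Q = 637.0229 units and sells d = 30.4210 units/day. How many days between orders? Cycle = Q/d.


Cycle = 637.0229 / 30.4210 = 20.9402

20.9402 days


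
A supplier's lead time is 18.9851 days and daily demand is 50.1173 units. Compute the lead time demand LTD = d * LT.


LTD = 50.1173 * 18.9851 = 951.4820

951.4820 units


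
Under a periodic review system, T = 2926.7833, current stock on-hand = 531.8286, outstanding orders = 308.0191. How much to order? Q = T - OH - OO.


Inventory position = OH + OO = 531.8286 + 308.0191 = 839.8477
Q = 2926.7833 - 839.8477 = 2086.9356

2086.9356 units


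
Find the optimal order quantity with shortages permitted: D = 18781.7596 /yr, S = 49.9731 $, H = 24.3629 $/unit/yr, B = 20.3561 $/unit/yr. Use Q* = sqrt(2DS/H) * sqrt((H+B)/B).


sqrt(2DS/H) = 277.5791
sqrt((H+B)/B) = 1.4822
Q* = 277.5791 * 1.4822 = 411.4201

411.4201 units


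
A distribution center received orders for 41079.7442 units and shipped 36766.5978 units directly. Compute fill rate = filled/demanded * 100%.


FR = 36766.5978 / 41079.7442 * 100 = 89.5006

89.5006%


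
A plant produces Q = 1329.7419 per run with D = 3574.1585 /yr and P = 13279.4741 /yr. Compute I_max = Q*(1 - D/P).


D/P = 0.2691
1 - D/P = 0.7309
I_max = 1329.7419 * 0.7309 = 971.8431

971.8431 units


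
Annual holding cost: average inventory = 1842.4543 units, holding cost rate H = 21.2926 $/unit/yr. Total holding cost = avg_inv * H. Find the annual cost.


Cost = 1842.4543 * 21.2926 = 39230.6424

39230.6424 $/yr


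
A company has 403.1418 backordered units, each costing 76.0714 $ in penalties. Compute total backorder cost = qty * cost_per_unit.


Total = 403.1418 * 76.0714 = 30667.5611

30667.5611 $


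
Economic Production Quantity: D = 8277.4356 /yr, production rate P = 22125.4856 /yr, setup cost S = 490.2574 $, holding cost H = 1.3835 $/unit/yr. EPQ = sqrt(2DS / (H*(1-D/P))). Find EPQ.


1 - D/P = 1 - 0.3741 = 0.6259
H*(1-D/P) = 0.8659
2DS = 8116148.1118
EPQ = sqrt(9372921.6920) = 3061.5228

3061.5228 units


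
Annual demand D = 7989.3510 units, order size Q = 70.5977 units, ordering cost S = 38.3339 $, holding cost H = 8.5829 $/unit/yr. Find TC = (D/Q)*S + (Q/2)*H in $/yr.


Ordering cost = D*S/Q = 4338.1439
Holding cost = Q*H/2 = 302.9665
TC = 4338.1439 + 302.9665 = 4641.1104

4641.1104 $/yr


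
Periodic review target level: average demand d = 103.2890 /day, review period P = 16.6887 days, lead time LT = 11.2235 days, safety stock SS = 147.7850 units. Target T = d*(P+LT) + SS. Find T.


P + LT = 27.9122
d*(P+LT) = 103.2890 * 27.9122 = 2883.0232
T = 2883.0232 + 147.7850 = 3030.8082

3030.8082 units


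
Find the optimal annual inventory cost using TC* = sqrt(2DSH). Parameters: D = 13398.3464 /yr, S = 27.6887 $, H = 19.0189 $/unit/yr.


2*D*S*H = 14111369.3203
TC* = sqrt(14111369.3203) = 3756.5103

3756.5103 $/yr


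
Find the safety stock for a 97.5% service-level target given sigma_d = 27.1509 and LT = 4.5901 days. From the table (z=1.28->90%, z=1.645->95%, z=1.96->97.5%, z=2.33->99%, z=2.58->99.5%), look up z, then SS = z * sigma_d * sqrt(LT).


From the table, SL = 97.5% corresponds to z = 1.96
sqrt(LT) = sqrt(4.5901) = 2.1425
SS = 1.96 * 27.1509 * 2.1425 = 114.0122

114.0122 units


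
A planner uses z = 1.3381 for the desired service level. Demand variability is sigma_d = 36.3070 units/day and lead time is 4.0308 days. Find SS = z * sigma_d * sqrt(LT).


sqrt(LT) = sqrt(4.0308) = 2.0077
SS = 1.3381 * 36.3070 * 2.0077 = 97.5382

97.5382 units


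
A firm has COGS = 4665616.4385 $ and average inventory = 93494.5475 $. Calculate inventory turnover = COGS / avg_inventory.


Turnover = 4665616.4385 / 93494.5475 = 49.9026

49.9026


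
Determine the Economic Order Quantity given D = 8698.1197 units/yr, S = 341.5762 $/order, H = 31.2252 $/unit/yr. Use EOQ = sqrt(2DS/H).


2*D*S = 2 * 8698.1197 * 341.5762 = 5942141.3485
2*D*S/H = 190299.5449
EOQ = sqrt(190299.5449) = 436.2334

436.2334 units


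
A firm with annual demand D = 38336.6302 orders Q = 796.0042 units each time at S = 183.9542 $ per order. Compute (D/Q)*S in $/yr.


Number of orders = D/Q = 48.1613
Cost = 48.1613 * 183.9542 = 8859.4811

8859.4811 $/yr


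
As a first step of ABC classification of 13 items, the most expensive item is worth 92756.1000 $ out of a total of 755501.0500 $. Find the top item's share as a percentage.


Top item = 92756.1000
Total = 755501.0500
Percentage = 92756.1000 / 755501.0500 * 100 = 12.2774

12.2774%


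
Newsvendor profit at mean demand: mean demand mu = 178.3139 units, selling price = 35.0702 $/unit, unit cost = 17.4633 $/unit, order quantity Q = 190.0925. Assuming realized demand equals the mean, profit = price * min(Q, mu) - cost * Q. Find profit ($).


Sales at mu = min(190.0925, 178.3139) = 178.3139
Revenue = 35.0702 * 178.3139 = 6253.5041
Total cost = 17.4633 * 190.0925 = 3319.6424
Profit = 6253.5041 - 3319.6424 = 2933.8618

2933.8618 $


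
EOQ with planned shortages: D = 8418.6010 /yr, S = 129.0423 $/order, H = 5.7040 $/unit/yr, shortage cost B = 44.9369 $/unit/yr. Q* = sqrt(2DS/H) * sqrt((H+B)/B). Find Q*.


sqrt(2DS/H) = 617.1792
sqrt((H+B)/B) = 1.0616
Q* = 617.1792 * 1.0616 = 655.1797

655.1797 units


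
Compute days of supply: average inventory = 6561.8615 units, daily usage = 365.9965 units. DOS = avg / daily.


DOS = 6561.8615 / 365.9965 = 17.9288

17.9288 days


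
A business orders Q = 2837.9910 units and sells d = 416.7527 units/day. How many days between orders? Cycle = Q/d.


Cycle = 2837.9910 / 416.7527 = 6.8098

6.8098 days


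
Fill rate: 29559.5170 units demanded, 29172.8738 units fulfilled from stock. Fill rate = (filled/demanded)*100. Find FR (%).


FR = 29172.8738 / 29559.5170 * 100 = 98.6920

98.6920%


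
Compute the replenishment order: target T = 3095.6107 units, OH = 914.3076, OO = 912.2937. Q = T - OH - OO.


Inventory position = OH + OO = 914.3076 + 912.2937 = 1826.6013
Q = 3095.6107 - 1826.6013 = 1269.0094

1269.0094 units


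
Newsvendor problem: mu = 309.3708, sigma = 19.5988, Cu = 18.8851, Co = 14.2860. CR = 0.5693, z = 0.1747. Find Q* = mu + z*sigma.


CR = Cu/(Cu+Co) = 18.8851/(18.8851+14.2860) = 0.5693
z = 0.1747
Q* = 309.3708 + 0.1747 * 19.5988 = 312.7947

312.7947 units


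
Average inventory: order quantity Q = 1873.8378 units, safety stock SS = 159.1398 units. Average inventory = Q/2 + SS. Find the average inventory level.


Q/2 = 936.9189
Avg = 936.9189 + 159.1398 = 1096.0587

1096.0587 units


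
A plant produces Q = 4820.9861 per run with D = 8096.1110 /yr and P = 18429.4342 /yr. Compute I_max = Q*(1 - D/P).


D/P = 0.4393
1 - D/P = 0.5607
I_max = 4820.9861 * 0.5607 = 2703.1111

2703.1111 units


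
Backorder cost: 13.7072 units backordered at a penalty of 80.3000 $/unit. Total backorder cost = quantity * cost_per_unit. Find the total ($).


Total = 13.7072 * 80.3000 = 1100.6882

1100.6882 $


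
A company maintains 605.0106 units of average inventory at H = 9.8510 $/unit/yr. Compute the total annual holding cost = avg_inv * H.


Cost = 605.0106 * 9.8510 = 5959.9594

5959.9594 $/yr


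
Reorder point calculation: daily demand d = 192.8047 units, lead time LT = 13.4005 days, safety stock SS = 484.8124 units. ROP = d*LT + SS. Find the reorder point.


d*LT = 192.8047 * 13.4005 = 2583.6794
ROP = 2583.6794 + 484.8124 = 3068.4918

3068.4918 units


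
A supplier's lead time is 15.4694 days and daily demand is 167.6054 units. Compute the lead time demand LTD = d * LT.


LTD = 167.6054 * 15.4694 = 2592.7550

2592.7550 units


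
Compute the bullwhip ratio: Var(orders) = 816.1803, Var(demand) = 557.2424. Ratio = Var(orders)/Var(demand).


BW = 816.1803 / 557.2424 = 1.4647

1.4647


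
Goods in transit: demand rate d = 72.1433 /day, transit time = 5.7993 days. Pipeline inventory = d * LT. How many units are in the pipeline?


Pipeline = 72.1433 * 5.7993 = 418.3806

418.3806 units


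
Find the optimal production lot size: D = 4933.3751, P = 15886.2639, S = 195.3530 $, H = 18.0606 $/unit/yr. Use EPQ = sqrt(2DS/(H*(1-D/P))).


1 - D/P = 1 - 0.3105 = 0.6895
H*(1-D/P) = 12.4520
2DS = 1927499.2518
EPQ = sqrt(154794.3619) = 393.4391

393.4391 units


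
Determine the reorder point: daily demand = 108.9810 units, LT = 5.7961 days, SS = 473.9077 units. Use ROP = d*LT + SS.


d*LT = 108.9810 * 5.7961 = 631.6648
ROP = 631.6648 + 473.9077 = 1105.5725

1105.5725 units


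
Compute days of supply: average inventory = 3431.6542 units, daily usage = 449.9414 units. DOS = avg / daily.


DOS = 3431.6542 / 449.9414 = 7.6269

7.6269 days


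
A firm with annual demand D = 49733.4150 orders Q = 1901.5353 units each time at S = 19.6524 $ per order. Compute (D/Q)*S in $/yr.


Number of orders = D/Q = 26.1543
Cost = 26.1543 * 19.6524 = 513.9957

513.9957 $/yr


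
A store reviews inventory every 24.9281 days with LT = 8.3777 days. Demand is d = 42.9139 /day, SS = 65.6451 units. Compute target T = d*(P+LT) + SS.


P + LT = 33.3058
d*(P+LT) = 42.9139 * 33.3058 = 1429.2818
T = 1429.2818 + 65.6451 = 1494.9269

1494.9269 units


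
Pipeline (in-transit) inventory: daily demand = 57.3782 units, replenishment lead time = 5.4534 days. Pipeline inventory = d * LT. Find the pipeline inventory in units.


Pipeline = 57.3782 * 5.4534 = 312.9063

312.9063 units


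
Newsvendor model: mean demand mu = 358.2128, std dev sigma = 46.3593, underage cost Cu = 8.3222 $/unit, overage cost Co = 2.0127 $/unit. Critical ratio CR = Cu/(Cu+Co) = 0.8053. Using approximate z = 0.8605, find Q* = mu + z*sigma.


CR = Cu/(Cu+Co) = 8.3222/(8.3222+2.0127) = 0.8053
z = 0.8605
Q* = 358.2128 + 0.8605 * 46.3593 = 398.1050

398.1050 units


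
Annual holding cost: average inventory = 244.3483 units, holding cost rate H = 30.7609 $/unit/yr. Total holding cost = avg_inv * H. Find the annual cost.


Cost = 244.3483 * 30.7609 = 7516.3736

7516.3736 $/yr


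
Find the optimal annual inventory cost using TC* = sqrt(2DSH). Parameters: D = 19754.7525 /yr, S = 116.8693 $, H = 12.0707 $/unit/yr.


2*D*S*H = 55735831.8996
TC* = sqrt(55735831.8996) = 7465.6434

7465.6434 $/yr


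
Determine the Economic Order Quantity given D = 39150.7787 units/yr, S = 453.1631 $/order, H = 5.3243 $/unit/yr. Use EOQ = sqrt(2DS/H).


2*D*S = 2 * 39150.7787 * 453.1631 = 35483376.4862
2*D*S/H = 6664420.9542
EOQ = sqrt(6664420.9542) = 2581.5540

2581.5540 units


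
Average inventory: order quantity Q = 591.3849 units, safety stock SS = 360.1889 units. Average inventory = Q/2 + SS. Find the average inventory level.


Q/2 = 295.6925
Avg = 295.6925 + 360.1889 = 655.8813

655.8813 units


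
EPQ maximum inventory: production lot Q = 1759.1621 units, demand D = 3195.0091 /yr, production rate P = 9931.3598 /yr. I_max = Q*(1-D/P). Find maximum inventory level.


D/P = 0.3217
1 - D/P = 0.6783
I_max = 1759.1621 * 0.6783 = 1193.2236

1193.2236 units


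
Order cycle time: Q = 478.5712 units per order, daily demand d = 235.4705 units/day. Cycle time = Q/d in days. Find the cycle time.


Cycle = 478.5712 / 235.4705 = 2.0324

2.0324 days


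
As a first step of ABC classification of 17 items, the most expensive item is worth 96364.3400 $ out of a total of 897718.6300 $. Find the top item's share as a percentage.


Top item = 96364.3400
Total = 897718.6300
Percentage = 96364.3400 / 897718.6300 * 100 = 10.7344

10.7344%


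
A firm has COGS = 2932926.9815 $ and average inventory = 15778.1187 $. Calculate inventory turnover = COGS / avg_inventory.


Turnover = 2932926.9815 / 15778.1187 = 185.8857

185.8857


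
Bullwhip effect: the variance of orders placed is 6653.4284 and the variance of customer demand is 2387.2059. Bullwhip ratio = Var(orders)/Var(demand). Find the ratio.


BW = 6653.4284 / 2387.2059 = 2.7871

2.7871


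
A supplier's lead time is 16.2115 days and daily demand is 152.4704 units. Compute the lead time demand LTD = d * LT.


LTD = 152.4704 * 16.2115 = 2471.7739

2471.7739 units


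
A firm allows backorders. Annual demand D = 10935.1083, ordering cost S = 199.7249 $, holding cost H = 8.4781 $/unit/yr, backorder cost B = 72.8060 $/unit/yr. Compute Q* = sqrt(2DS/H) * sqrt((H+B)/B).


sqrt(2DS/H) = 717.7834
sqrt((H+B)/B) = 1.0566
Q* = 717.7834 * 1.0566 = 758.4249

758.4249 units


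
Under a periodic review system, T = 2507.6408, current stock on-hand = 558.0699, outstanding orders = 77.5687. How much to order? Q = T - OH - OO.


Inventory position = OH + OO = 558.0699 + 77.5687 = 635.6386
Q = 2507.6408 - 635.6386 = 1872.0022

1872.0022 units


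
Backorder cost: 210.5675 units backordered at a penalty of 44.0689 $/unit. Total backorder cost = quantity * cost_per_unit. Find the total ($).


Total = 210.5675 * 44.0689 = 9279.4781

9279.4781 $


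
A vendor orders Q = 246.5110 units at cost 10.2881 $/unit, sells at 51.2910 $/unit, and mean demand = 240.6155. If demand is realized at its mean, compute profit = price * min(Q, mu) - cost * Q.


Sales at mu = min(246.5110, 240.6155) = 240.6155
Revenue = 51.2910 * 240.6155 = 12341.4096
Total cost = 10.2881 * 246.5110 = 2536.1298
Profit = 12341.4096 - 2536.1298 = 9805.2798

9805.2798 $


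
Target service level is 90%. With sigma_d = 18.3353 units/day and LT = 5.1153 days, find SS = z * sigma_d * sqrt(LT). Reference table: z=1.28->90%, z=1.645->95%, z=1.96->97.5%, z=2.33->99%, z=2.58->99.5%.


From the table, SL = 90% corresponds to z = 1.28
sqrt(LT) = sqrt(5.1153) = 2.2617
SS = 1.28 * 18.3353 * 2.2617 = 53.0803

53.0803 units


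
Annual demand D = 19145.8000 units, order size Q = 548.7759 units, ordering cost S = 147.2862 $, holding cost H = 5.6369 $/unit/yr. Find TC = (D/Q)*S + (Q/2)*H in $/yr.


Ordering cost = D*S/Q = 5138.5495
Holding cost = Q*H/2 = 1546.6974
TC = 5138.5495 + 1546.6974 = 6685.2469

6685.2469 $/yr


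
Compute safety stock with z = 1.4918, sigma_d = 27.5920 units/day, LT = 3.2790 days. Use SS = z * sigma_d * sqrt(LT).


sqrt(LT) = sqrt(3.2790) = 1.8108
SS = 1.4918 * 27.5920 * 1.8108 = 74.5357

74.5357 units


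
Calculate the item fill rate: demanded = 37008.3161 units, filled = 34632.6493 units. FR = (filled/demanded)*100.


FR = 34632.6493 / 37008.3161 * 100 = 93.5807

93.5807%


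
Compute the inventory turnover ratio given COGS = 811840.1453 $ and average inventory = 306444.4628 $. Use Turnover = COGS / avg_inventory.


Turnover = 811840.1453 / 306444.4628 = 2.6492

2.6492


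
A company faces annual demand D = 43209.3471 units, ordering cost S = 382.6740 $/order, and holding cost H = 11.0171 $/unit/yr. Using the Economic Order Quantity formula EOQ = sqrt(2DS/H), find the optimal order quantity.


2*D*S = 2 * 43209.3471 * 382.6740 = 33070187.3843
2*D*S/H = 3001714.3699
EOQ = sqrt(3001714.3699) = 1732.5456

1732.5456 units


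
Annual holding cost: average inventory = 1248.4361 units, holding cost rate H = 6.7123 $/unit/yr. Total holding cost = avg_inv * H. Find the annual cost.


Cost = 1248.4361 * 6.7123 = 8379.8776

8379.8776 $/yr


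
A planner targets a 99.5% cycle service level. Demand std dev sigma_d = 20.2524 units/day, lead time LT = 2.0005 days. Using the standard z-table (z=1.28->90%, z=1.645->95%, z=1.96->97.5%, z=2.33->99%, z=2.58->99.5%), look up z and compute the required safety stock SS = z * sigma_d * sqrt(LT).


From the table, SL = 99.5% corresponds to z = 2.58
sqrt(LT) = sqrt(2.0005) = 1.4144
SS = 2.58 * 20.2524 * 1.4144 = 73.9036

73.9036 units


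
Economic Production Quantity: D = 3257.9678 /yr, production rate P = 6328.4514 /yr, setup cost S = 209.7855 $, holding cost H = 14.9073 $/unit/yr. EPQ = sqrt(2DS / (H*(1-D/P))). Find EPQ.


1 - D/P = 1 - 0.5148 = 0.4852
H*(1-D/P) = 7.2328
2DS = 1366948.8078
EPQ = sqrt(188992.2199) = 434.7324

434.7324 units


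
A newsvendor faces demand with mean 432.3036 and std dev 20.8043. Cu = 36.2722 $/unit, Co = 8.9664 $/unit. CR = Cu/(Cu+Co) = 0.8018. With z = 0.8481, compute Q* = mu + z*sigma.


CR = Cu/(Cu+Co) = 36.2722/(36.2722+8.9664) = 0.8018
z = 0.8481
Q* = 432.3036 + 0.8481 * 20.8043 = 449.9477

449.9477 units


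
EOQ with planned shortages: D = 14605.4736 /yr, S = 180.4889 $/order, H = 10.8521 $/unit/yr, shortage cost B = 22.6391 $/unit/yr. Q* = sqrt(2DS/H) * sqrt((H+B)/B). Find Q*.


sqrt(2DS/H) = 697.0135
sqrt((H+B)/B) = 1.2163
Q* = 697.0135 * 1.2163 = 847.7679

847.7679 units


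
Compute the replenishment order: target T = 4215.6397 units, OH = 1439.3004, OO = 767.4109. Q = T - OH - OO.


Inventory position = OH + OO = 1439.3004 + 767.4109 = 2206.7113
Q = 4215.6397 - 2206.7113 = 2008.9284

2008.9284 units


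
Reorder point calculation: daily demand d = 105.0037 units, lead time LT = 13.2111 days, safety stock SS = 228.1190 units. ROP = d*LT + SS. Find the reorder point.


d*LT = 105.0037 * 13.2111 = 1387.2144
ROP = 1387.2144 + 228.1190 = 1615.3334

1615.3334 units


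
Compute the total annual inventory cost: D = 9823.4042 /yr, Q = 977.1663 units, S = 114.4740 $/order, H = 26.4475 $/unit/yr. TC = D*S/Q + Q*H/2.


Ordering cost = D*S/Q = 1150.8014
Holding cost = Q*H/2 = 12921.8029
TC = 1150.8014 + 12921.8029 = 14072.6043

14072.6043 $/yr


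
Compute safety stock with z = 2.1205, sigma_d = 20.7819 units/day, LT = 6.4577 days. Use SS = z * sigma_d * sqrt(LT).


sqrt(LT) = sqrt(6.4577) = 2.5412
SS = 2.1205 * 20.7819 * 2.5412 = 111.9857

111.9857 units


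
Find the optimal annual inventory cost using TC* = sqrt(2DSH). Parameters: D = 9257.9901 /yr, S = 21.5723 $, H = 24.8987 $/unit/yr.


2*D*S*H = 9945344.5018
TC* = sqrt(9945344.5018) = 3153.6240

3153.6240 $/yr


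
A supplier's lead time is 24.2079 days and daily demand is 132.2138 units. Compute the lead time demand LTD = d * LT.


LTD = 132.2138 * 24.2079 = 3200.6184

3200.6184 units


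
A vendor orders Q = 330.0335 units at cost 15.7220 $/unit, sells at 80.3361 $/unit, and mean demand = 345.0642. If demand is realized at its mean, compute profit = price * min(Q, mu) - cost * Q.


Sales at mu = min(330.0335, 345.0642) = 330.0335
Revenue = 80.3361 * 330.0335 = 26513.6043
Total cost = 15.7220 * 330.0335 = 5188.7867
Profit = 26513.6043 - 5188.7867 = 21324.8176

21324.8176 $


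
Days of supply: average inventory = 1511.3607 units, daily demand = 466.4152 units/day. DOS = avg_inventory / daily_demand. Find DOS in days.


DOS = 1511.3607 / 466.4152 = 3.2404

3.2404 days


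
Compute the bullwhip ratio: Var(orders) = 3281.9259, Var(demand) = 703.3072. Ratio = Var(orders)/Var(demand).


BW = 3281.9259 / 703.3072 = 4.6664

4.6664


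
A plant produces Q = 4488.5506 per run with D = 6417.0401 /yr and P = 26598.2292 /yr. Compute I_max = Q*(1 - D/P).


D/P = 0.2413
1 - D/P = 0.7587
I_max = 4488.5506 * 0.7587 = 3405.6511

3405.6511 units


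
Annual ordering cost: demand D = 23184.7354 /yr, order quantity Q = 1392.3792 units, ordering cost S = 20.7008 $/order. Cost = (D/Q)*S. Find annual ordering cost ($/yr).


Number of orders = D/Q = 16.6512
Cost = 16.6512 * 20.7008 = 344.6924

344.6924 $/yr


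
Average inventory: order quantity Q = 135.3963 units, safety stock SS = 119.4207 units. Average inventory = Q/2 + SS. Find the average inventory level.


Q/2 = 67.6981
Avg = 67.6981 + 119.4207 = 187.1189

187.1189 units


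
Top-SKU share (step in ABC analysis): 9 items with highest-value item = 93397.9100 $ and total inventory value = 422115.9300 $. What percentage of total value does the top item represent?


Top item = 93397.9100
Total = 422115.9300
Percentage = 93397.9100 / 422115.9300 * 100 = 22.1261

22.1261%


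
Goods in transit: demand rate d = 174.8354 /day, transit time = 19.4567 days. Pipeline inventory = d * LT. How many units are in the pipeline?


Pipeline = 174.8354 * 19.4567 = 3401.7199

3401.7199 units


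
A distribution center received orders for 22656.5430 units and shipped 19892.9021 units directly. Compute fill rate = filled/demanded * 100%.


FR = 19892.9021 / 22656.5430 * 100 = 87.8020

87.8020%


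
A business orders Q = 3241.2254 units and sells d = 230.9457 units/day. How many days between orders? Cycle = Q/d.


Cycle = 3241.2254 / 230.9457 = 14.0346

14.0346 days


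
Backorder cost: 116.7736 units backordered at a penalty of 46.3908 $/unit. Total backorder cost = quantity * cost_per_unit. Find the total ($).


Total = 116.7736 * 46.3908 = 5417.2207

5417.2207 $


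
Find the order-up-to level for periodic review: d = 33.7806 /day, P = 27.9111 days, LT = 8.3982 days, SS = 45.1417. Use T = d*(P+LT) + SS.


P + LT = 36.3093
d*(P+LT) = 33.7806 * 36.3093 = 1226.5499
T = 1226.5499 + 45.1417 = 1271.6916

1271.6916 units


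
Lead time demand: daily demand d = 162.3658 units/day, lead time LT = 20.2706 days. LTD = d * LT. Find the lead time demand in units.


LTD = 162.3658 * 20.2706 = 3291.2522

3291.2522 units


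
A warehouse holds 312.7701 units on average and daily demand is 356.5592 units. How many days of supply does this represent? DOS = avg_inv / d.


DOS = 312.7701 / 356.5592 = 0.8772

0.8772 days


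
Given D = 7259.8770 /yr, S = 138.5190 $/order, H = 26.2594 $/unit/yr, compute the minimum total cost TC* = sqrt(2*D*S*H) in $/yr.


2*D*S*H = 52814528.2245
TC* = sqrt(52814528.2245) = 7267.3605

7267.3605 $/yr


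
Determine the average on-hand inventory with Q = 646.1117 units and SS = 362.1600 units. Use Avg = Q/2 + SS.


Q/2 = 323.0559
Avg = 323.0559 + 362.1600 = 685.2159

685.2159 units


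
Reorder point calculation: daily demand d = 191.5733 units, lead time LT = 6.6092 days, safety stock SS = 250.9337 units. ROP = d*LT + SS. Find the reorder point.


d*LT = 191.5733 * 6.6092 = 1266.1463
ROP = 1266.1463 + 250.9337 = 1517.0800

1517.0800 units


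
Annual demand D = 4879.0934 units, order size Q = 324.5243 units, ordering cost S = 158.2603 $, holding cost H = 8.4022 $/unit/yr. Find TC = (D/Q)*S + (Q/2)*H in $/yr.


Ordering cost = D*S/Q = 2379.3805
Holding cost = Q*H/2 = 1363.3590
TC = 2379.3805 + 1363.3590 = 3742.7395

3742.7395 $/yr


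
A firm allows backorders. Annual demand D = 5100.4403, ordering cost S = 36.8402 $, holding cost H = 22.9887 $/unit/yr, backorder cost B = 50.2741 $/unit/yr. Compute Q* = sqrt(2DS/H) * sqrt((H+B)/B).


sqrt(2DS/H) = 127.8564
sqrt((H+B)/B) = 1.2072
Q* = 127.8564 * 1.2072 = 154.3449

154.3449 units


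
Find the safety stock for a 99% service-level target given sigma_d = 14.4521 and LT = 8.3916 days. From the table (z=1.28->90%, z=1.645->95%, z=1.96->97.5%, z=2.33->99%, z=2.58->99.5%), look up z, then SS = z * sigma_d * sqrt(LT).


From the table, SL = 99% corresponds to z = 2.33
sqrt(LT) = sqrt(8.3916) = 2.8968
SS = 2.33 * 14.4521 * 2.8968 = 97.5460

97.5460 units


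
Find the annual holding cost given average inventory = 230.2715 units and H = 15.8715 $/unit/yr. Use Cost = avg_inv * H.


Cost = 230.2715 * 15.8715 = 3654.7541

3654.7541 $/yr


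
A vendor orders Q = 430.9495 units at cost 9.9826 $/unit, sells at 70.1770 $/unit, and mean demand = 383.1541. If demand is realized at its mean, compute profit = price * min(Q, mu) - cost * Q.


Sales at mu = min(430.9495, 383.1541) = 383.1541
Revenue = 70.1770 * 383.1541 = 26888.6053
Total cost = 9.9826 * 430.9495 = 4301.9965
Profit = 26888.6053 - 4301.9965 = 22586.6088

22586.6088 $


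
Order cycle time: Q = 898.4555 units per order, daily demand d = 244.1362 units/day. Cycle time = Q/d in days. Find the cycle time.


Cycle = 898.4555 / 244.1362 = 3.6801

3.6801 days


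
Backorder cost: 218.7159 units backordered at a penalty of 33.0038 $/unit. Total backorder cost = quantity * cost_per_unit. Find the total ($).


Total = 218.7159 * 33.0038 = 7218.4558

7218.4558 $


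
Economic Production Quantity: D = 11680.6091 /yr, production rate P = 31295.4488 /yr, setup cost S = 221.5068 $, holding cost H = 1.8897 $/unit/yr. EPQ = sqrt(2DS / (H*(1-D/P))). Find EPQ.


1 - D/P = 1 - 0.3732 = 0.6268
H*(1-D/P) = 1.1844
2DS = 5174668.6876
EPQ = sqrt(4369040.8635) = 2090.2251

2090.2251 units


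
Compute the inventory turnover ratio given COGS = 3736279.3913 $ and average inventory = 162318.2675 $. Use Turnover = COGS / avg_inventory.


Turnover = 3736279.3913 / 162318.2675 = 23.0182

23.0182


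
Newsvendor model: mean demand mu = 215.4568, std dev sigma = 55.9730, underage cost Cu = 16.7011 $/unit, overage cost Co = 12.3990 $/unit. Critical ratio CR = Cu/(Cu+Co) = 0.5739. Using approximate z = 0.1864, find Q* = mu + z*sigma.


CR = Cu/(Cu+Co) = 16.7011/(16.7011+12.3990) = 0.5739
z = 0.1864
Q* = 215.4568 + 0.1864 * 55.9730 = 225.8902

225.8902 units


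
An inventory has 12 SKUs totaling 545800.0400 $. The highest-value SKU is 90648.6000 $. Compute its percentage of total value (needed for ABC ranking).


Top item = 90648.6000
Total = 545800.0400
Percentage = 90648.6000 / 545800.0400 * 100 = 16.6084

16.6084%


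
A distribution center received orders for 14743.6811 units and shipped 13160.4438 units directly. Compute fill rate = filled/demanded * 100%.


FR = 13160.4438 / 14743.6811 * 100 = 89.2616

89.2616%


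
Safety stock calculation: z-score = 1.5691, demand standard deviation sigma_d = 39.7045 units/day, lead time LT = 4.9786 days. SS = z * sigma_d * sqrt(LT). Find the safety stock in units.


sqrt(LT) = sqrt(4.9786) = 2.2313
SS = 1.5691 * 39.7045 * 2.2313 = 139.0093

139.0093 units


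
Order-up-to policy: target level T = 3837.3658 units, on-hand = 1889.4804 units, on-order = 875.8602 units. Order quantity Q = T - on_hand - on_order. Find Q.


Inventory position = OH + OO = 1889.4804 + 875.8602 = 2765.3406
Q = 3837.3658 - 2765.3406 = 1072.0252

1072.0252 units
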